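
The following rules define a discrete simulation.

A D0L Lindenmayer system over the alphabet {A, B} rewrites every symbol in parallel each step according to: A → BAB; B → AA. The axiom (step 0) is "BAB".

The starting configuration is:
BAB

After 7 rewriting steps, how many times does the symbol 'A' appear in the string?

t=0: BAB
t=1: AABABAA
t=2: BABBABAABABAABABBAB
t=3: AABABAAAABABAABABBABAABABAABABBABAABABAAAABABAA
t=4: BABBABAABABAABABBABBABBABAABABAABABBABAABABAAAABABAABABBAB…BABBABAABABAAAABABAABABBABAABABAABABBABBABBABAABABAABABBAB  (len 123)
t=5: AABABAAAABABAABABBABAABABAABABBABAABABAAAABABAAAABABAAAABA…ABAAAABABAAAABABAAAABABAABABBABAABABAABABBABAABABAAAABABAA  (len 311)
t=6: BABBABAABABAABABBABBABBABAABABAABABBABAABABAAAABABAABABBAB…BABBABAABABAAAABABAABABBABAABABAABABBABBABBABAABABAABABBAB  (len 803)
t=7: AABABAAAABABAABABBABAABABAABABBABAABABAAAABABAAAABABAAAABA…ABAAAABABAAAABABAAAABABAABABBABAABABAABABBABAABABAAAABABAA  (len 2047)

1165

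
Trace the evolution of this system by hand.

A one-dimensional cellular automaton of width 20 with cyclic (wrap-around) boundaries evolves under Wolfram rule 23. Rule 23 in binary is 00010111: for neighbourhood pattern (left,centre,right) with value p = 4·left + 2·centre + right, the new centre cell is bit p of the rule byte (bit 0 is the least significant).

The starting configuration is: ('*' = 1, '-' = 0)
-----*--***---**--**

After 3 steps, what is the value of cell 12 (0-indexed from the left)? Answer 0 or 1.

1

gen 0: -----*--***---**--**
gen 1: ********---***--**--
gen 2: --------***---**--**
gen 3: ********---***--**--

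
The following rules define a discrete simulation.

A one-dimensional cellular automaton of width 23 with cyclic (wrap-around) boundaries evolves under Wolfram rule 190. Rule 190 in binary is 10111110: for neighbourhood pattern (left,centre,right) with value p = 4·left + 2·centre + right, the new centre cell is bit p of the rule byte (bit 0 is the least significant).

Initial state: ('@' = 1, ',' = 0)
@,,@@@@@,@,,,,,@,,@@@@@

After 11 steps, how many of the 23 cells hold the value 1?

t=0: @,,@@@@@,@,,,,,@,,@@@@@
t=1: ,@@@@@@,@@@,,,@@@@@@@@@
t=2: @@@@@@,@@@,@,@@@@@@@@@,
t=3: @@@@@,@@@,@@@@@@@@@@@,@
t=4: @@@@,@@@,@@@@@@@@@@@,@@
t=5: @@@,@@@,@@@@@@@@@@@,@@@
t=6: @@,@@@,@@@@@@@@@@@,@@@@
t=7: @,@@@,@@@@@@@@@@@,@@@@@
t=8: ,@@@,@@@@@@@@@@@,@@@@@@
t=9: @@@,@@@@@@@@@@@,@@@@@@,
t=10: @@,@@@@@@@@@@@,@@@@@@,@
t=11: @,@@@@@@@@@@@,@@@@@@,@@

20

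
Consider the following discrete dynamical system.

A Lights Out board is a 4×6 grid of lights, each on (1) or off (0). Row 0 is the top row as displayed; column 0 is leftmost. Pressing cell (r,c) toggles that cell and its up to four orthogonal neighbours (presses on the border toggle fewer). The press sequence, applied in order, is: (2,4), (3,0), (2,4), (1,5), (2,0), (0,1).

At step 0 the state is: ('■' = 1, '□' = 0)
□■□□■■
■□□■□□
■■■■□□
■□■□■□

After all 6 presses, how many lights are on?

gen 0: □■□□■■
■□□■□□
■■■■□□
■□■□■□
gen 1: □■□□■■
■□□■■□
■■■□■■
■□■□□□
gen 2: □■□□■■
■□□■■□
□■■□■■
□■■□□□
gen 3: □■□□■■
■□□■□□
□■■■□□
□■■□■□
gen 4: □■□□■□
■□□■■■
□■■■□■
□■■□■□
gen 5: □■□□■□
□□□■■■
■□■■□■
■■■□■□
gen 6: ■□■□■□
□■□■■■
■□■■□■
■■■□■□

15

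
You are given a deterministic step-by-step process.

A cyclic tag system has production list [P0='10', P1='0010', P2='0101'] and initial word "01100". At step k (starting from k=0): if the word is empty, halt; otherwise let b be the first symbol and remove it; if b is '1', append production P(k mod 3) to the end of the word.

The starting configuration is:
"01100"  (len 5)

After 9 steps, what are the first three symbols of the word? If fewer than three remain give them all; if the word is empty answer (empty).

010

step 0: "01100"  (len 5)
step 1: "1100"  (len 4)
step 2: "1000010"  (len 7)
step 3: "0000100101"  (len 10)
step 4: "000100101"  (len 9)
step 5: "00100101"  (len 8)
step 6: "0100101"  (len 7)
step 7: "100101"  (len 6)
step 8: "001010010"  (len 9)
step 9: "01010010"  (len 8)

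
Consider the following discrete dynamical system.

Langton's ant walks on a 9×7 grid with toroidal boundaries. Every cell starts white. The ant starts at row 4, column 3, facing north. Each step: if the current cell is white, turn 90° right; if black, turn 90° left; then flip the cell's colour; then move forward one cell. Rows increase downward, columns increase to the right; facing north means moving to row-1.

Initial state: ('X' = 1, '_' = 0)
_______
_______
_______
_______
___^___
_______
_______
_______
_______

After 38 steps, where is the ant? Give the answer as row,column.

7,2

gen 0: _______
_______
_______
_______
___^___
_______
_______
_______
_______
gen 1: _______
_______
_______
_______
___X>__
_______
_______
_______
_______
gen 2: _______
_______
_______
_______
___XX__
____v__
_______
_______
_______
gen 3: _______
_______
_______
_______
___XX__
___<X__
_______
_______
_______
gen 4: _______
_______
_______
_______
___^X__
___XX__
_______
_______
_______
gen 5: _______
_______
_______
_______
__<_X__
___XX__
_______
_______
_______
gen 6: _______
_______
_______
__^____
__X_X__
___XX__
_______
_______
_______
gen 7: _______
_______
_______
__X>___
__X_X__
___XX__
_______
_______
_______
gen 8: _______
_______
_______
__XX___
__XvX__
___XX__
_______
_______
_______
gen 9: _______
_______
_______
__XX___
__<XX__
___XX__
_______
_______
_______
gen 10: _______
_______
_______
__XX___
___XX__
__vXX__
_______
_______
_______
gen 11: _______
_______
_______
__XX___
___XX__
_<XXX__
_______
_______
_______
gen 12: _______
_______
_______
__XX___
_^_XX__
_XXXX__
_______
_______
_______
gen 13: _______
_______
_______
__XX___
_X>XX__
_XXXX__
_______
_______
_______
gen 14: _______
_______
_______
__XX___
_XXXX__
_XvXX__
_______
_______
_______
gen 15: _______
_______
_______
__XX___
_XXXX__
_X_>X__
_______
_______
_______
gen 16: _______
_______
_______
__XX___
_XX^X__
_X__X__
_______
_______
_______
gen 17: _______
_______
_______
__XX___
_X<_X__
_X__X__
_______
_______
_______
gen 18: _______
_______
_______
__XX___
_X__X__
_Xv_X__
_______
_______
_______
gen 19: _______
_______
_______
__XX___
_X__X__
_<X_X__
_______
_______
_______
gen 20: _______
_______
_______
__XX___
_X__X__
__X_X__
_v_____
_______
_______
gen 21: _______
_______
_______
__XX___
_X__X__
__X_X__
<X_____
_______
_______
gen 22: _______
_______
_______
__XX___
_X__X__
^_X_X__
XX_____
_______
_______
gen 23: _______
_______
_______
__XX___
_X__X__
X>X_X__
XX_____
_______
_______
gen 24: _______
_______
_______
__XX___
_X__X__
XXX_X__
Xv_____
_______
_______
gen 25: _______
_______
_______
__XX___
_X__X__
XXX_X__
X_>____
_______
_______
gen 26: _______
_______
_______
__XX___
_X__X__
XXX_X__
X_X____
__v____
_______
gen 27: _______
_______
_______
__XX___
_X__X__
XXX_X__
X_X____
_<X____
_______
gen 28: _______
_______
_______
__XX___
_X__X__
XXX_X__
X^X____
_XX____
_______
gen 29: _______
_______
_______
__XX___
_X__X__
XXX_X__
XX>____
_XX____
_______
gen 30: _______
_______
_______
__XX___
_X__X__
XX^_X__
XX_____
_XX____
_______
gen 31: _______
_______
_______
__XX___
_X__X__
X<__X__
XX_____
_XX____
_______
gen 32: _______
_______
_______
__XX___
_X__X__
X___X__
Xv_____
_XX____
_______
gen 33: _______
_______
_______
__XX___
_X__X__
X___X__
X_>____
_XX____
_______
gen 34: _______
_______
_______
__XX___
_X__X__
X___X__
X_X____
_Xv____
_______
gen 35: _______
_______
_______
__XX___
_X__X__
X___X__
X_X____
_X_>___
_______
gen 36: _______
_______
_______
__XX___
_X__X__
X___X__
X_X____
_X_X___
___v___
gen 37: _______
_______
_______
__XX___
_X__X__
X___X__
X_X____
_X_X___
__<X___
gen 38: _______
_______
_______
__XX___
_X__X__
X___X__
X_X____
_X^X___
__XX___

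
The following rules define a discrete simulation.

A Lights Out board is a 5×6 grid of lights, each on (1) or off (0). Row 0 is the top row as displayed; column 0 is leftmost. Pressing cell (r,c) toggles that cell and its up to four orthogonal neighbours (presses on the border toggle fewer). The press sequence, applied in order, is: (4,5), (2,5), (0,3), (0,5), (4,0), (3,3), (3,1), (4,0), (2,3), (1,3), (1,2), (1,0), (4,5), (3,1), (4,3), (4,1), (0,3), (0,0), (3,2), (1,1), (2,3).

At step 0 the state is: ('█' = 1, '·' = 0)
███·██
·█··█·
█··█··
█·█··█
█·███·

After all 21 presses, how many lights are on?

gen 0: ███·██
·█··█·
█··█··
█·█··█
█·███·
gen 1: ███·██
·█··█·
█··█··
█·█···
█·██·█
gen 2: ███·██
·█··██
█··███
█·█··█
█·██·█
gen 3: ██·█·█
·█·███
█··███
█·█··█
█·██·█
gen 4: ██·██·
·█·██·
█··███
█·█··█
█·██·█
gen 5: ██·██·
·█·██·
█··███
··█··█
·███·█
gen 6: ██·██·
·█·██·
█···██
···███
·██··█
gen 7: ██·██·
·█·██·
██··██
██████
··█··█
gen 8: ██·██·
·█·██·
██··██
·█████
███··█
gen 9: ██·██·
·█··█·
████·█
·██·██
███··█
gen 10: ██··█·
·███··
███··█
·██·██
███··█
gen 11: ███·█·
······
██···█
·██·██
███··█
gen 12: ·██·█·
██····
·█···█
·██·██
███··█
gen 13: ·██·█·
██····
·█···█
·██·█·
███·█·
gen 14: ·██·█·
██····
·····█
█···█·
█·█·█·
gen 15: ·██·█·
██····
·····█
█··██·
█··█··
gen 16: ·██·█·
██····
·····█
██·██·
·███··
gen 17: ·█·█··
██·█··
·····█
██·██·
·███··
gen 18: █··█··
·█·█··
·····█
██·██·
·███··
gen 19: █··█··
·█·█··
··█··█
█·█·█·
·█·█··
gen 20: ██·█··
█·██··
·██··█
█·█·█·
·█·█··
gen 21: ██·█··
█·█···
·█·███
█·███·
·█·█··

15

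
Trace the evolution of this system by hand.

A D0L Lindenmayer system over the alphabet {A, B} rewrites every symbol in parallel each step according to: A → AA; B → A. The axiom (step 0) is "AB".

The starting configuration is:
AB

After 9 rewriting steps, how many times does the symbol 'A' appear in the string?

768

gen 0: AB
gen 1: AAA
gen 2: AAAAAA
gen 3: AAAAAAAAAAAA
gen 4: AAAAAAAAAAAAAAAAAAAAAAAA
gen 5: AAAAAAAAAAAAAAAAAAAAAAAAAAAAAAAAAAAAAAAAAAAAAAAA
gen 6: AAAAAAAAAAAAAAAAAAAAAAAAAAAAAAAAAAAAAAAAAAAAAAAAAAAAAAAAAAAAAAAAAAAAAAAAAAAAAAAAAAAAAAAAAAAAAAAA
gen 7: AAAAAAAAAAAAAAAAAAAAAAAAAAAAAAAAAAAAAAAAAAAAAAAAAAAAAAAAAA…AAAAAAAAAAAAAAAAAAAAAAAAAAAAAAAAAAAAAAAAAAAAAAAAAAAAAAAAAA  (len 192)
gen 8: AAAAAAAAAAAAAAAAAAAAAAAAAAAAAAAAAAAAAAAAAAAAAAAAAAAAAAAAAA…AAAAAAAAAAAAAAAAAAAAAAAAAAAAAAAAAAAAAAAAAAAAAAAAAAAAAAAAAA  (len 384)
gen 9: AAAAAAAAAAAAAAAAAAAAAAAAAAAAAAAAAAAAAAAAAAAAAAAAAAAAAAAAAA…AAAAAAAAAAAAAAAAAAAAAAAAAAAAAAAAAAAAAAAAAAAAAAAAAAAAAAAAAA  (len 768)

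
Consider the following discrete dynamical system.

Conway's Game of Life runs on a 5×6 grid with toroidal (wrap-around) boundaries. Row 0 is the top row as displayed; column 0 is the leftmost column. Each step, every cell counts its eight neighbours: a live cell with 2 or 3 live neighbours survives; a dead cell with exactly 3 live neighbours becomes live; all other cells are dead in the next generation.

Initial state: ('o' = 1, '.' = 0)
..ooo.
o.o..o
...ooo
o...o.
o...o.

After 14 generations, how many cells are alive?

8

0) ..ooo.
o.o..o
...ooo
o...o.
o...o.
1) o.o.o.
ooo...
.o.o..
o.....
.o..o.
2) o.o...
o....o
......
ooo...
oo.o..
3) ..o...
oo...o
.....o
o.o...
...o.o
4) .oo.oo
oo...o
.....o
o...oo
.ooo..
5) ....oo
.oo...
.o....
oooooo
......
6) ......
ooo...
....oo
oooooo
.oo...
7) o.....
oo...o
......
......
....oo
8) .o..o.
oo...o
o.....
......
.....o
9) .o..o.
.o...o
oo...o
......
......
10) o.....
.oo.oo
.o...o
o.....
......
11) oo...o
.oo.oo
.oo.oo
o.....
......
12) .oo.oo
......
..o.o.
oo...o
.o...o
13) .oo.oo
.oo.oo
oo...o
.oo.oo
......
14) .oo.oo
......
......
.oo.oo
......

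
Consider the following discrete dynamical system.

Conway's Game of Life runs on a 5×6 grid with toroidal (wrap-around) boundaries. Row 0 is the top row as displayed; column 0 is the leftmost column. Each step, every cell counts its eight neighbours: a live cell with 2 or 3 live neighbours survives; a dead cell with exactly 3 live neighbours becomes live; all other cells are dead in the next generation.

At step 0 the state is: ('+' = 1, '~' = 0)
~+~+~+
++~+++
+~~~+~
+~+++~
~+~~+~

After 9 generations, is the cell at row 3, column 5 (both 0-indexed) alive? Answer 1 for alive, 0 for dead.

t=0: ~+~+~+
++~+++
+~~~+~
+~+++~
~+~~+~
t=1: ~+~+~~
~+~+~~
~~~~~~
+~+~+~
~+~~~~
t=2: ++~~~~
~~~~~~
~+++~~
~+~~~~
++~+~~
t=3: +++~~~
+~~~~~
~++~~~
~~~+~~
~~~~~~
t=4: ++~~~~
+~~~~~
~++~~~
~~+~~~
~++~~~
t=5: +~+~~~
+~+~~~
~++~~~
~~~+~~
+~+~~~
t=6: +~++~+
+~++~~
~+++~~
~~~+~~
~~++~~
t=7: +~~~~+
+~~~~+
~+~~+~
~+~~+~
~+~~~~
t=8: ~+~~~+
~+~~+~
~+~~+~
+++~~~
~+~~~+
t=9: ~++~++
~++~++
~~~+~+
~~+~~+
~~~~~+

1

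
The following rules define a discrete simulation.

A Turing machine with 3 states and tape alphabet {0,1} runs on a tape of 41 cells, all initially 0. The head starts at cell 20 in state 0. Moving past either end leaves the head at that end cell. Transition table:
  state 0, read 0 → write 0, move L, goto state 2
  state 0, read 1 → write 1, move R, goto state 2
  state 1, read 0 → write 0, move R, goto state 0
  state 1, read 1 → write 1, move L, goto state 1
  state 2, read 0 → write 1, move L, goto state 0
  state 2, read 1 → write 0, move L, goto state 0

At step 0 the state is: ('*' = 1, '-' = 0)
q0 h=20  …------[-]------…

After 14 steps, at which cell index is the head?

6

gen 0: q0 h=20  …------[-]------…
gen 1: q2 h=19  …------[-]------…
gen 2: q0 h=18  …------[-]*-----…
gen 3: q2 h=17  …------[-]-*----…
gen 4: q0 h=16  …------[-]*-*---…
gen 5: q2 h=15  …------[-]-*-*--…
gen 6: q0 h=14  …------[-]*-*-*-…
gen 7: q2 h=13  …------[-]-*-*-*…
gen 8: q0 h=12  …------[-]*-*-*-…
gen 9: q2 h=11  …------[-]-*-*-*…
gen 10: q0 h=10  …------[-]*-*-*-…
gen 11: q2 h= 9  …------[-]-*-*-*…
gen 12: q0 h= 8  …------[-]*-*-*-…
gen 13: q2 h= 7  …------[-]-*-*-*…
gen 14: q0 h= 6  |------[-]*-*-*-…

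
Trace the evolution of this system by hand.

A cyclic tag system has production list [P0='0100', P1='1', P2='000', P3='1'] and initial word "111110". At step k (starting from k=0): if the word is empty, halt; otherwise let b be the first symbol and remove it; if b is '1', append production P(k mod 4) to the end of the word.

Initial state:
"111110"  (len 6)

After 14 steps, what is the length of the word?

9

k=0  "111110"  (len 6)
k=1  "111100100"  (len 9)
k=2  "111001001"  (len 9)
k=3  "11001001000"  (len 11)
k=4  "10010010001"  (len 11)
k=5  "00100100010100"  (len 14)
k=6  "0100100010100"  (len 13)
k=7  "100100010100"  (len 12)
k=8  "001000101001"  (len 12)
k=9  "01000101001"  (len 11)
k=10  "1000101001"  (len 10)
k=11  "000101001000"  (len 12)
k=12  "00101001000"  (len 11)
k=13  "0101001000"  (len 10)
k=14  "101001000"  (len 9)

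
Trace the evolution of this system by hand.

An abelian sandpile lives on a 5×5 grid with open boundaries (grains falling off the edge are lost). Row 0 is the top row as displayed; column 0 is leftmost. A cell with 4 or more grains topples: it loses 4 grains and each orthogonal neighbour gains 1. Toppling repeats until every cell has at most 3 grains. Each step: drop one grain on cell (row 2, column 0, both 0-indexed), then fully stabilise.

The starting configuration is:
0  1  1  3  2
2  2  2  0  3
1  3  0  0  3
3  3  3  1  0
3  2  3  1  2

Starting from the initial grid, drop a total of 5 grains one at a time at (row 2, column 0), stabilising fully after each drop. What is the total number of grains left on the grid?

0) 0  1  1  3  2
2  2  2  0  3
1  3  0  0  3
3  3  3  1  0
3  2  3  1  2
1) 0  1  1  3  2
2  2  2  0  3
2  3  0  0  3
3  3  3  1  0
3  2  3  1  2
2) 0  1  1  3  2
2  2  2  0  3
3  3  0  0  3
3  3  3  1  0
3  2  3  1  2
3) 0  1  1  3  2
3  3  2  0  3
2  1  2  0  3
2  3  1  2  0
1  1  1  2  2
4) 0  1  1  3  2
3  3  2  0  3
3  1  2  0  3
2  3  1  2  0
1  1  1  2  2
5) 1  2  1  3  2
1  0  3  0  3
1  3  2  0  3
3  3  1  2  0
1  1  1  2  2

41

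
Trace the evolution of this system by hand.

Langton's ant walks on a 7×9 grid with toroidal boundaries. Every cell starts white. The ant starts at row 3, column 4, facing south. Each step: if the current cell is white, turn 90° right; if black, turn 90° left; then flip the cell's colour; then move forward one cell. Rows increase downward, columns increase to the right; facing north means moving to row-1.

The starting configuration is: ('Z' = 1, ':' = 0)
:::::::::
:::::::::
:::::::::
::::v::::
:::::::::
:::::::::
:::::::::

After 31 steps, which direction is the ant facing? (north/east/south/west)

east

step 0: :::::::::
:::::::::
:::::::::
::::v::::
:::::::::
:::::::::
:::::::::
step 1: :::::::::
:::::::::
:::::::::
:::<Z::::
:::::::::
:::::::::
:::::::::
step 2: :::::::::
:::::::::
:::^:::::
:::ZZ::::
:::::::::
:::::::::
:::::::::
step 3: :::::::::
:::::::::
:::Z>::::
:::ZZ::::
:::::::::
:::::::::
:::::::::
step 4: :::::::::
:::::::::
:::ZZ::::
:::Zv::::
:::::::::
:::::::::
:::::::::
step 5: :::::::::
:::::::::
:::ZZ::::
:::Z:>:::
:::::::::
:::::::::
:::::::::
step 6: :::::::::
:::::::::
:::ZZ::::
:::Z:Z:::
:::::v:::
:::::::::
:::::::::
step 7: :::::::::
:::::::::
:::ZZ::::
:::Z:Z:::
::::<Z:::
:::::::::
:::::::::
step 8: :::::::::
:::::::::
:::ZZ::::
:::Z^Z:::
::::ZZ:::
:::::::::
:::::::::
step 9: :::::::::
:::::::::
:::ZZ::::
:::ZZ>:::
::::ZZ:::
:::::::::
:::::::::
step 10: :::::::::
:::::::::
:::ZZ^:::
:::ZZ::::
::::ZZ:::
:::::::::
:::::::::
step 11: :::::::::
:::::::::
:::ZZZ>::
:::ZZ::::
::::ZZ:::
:::::::::
:::::::::
step 12: :::::::::
:::::::::
:::ZZZZ::
:::ZZ:v::
::::ZZ:::
:::::::::
:::::::::
step 13: :::::::::
:::::::::
:::ZZZZ::
:::ZZ<Z::
::::ZZ:::
:::::::::
:::::::::
step 14: :::::::::
:::::::::
:::ZZ^Z::
:::ZZZZ::
::::ZZ:::
:::::::::
:::::::::
step 15: :::::::::
:::::::::
:::Z<:Z::
:::ZZZZ::
::::ZZ:::
:::::::::
:::::::::
step 16: :::::::::
:::::::::
:::Z::Z::
:::ZvZZ::
::::ZZ:::
:::::::::
:::::::::
step 17: :::::::::
:::::::::
:::Z::Z::
:::Z:>Z::
::::ZZ:::
:::::::::
:::::::::
step 18: :::::::::
:::::::::
:::Z:^Z::
:::Z::Z::
::::ZZ:::
:::::::::
:::::::::
step 19: :::::::::
:::::::::
:::Z:Z>::
:::Z::Z::
::::ZZ:::
:::::::::
:::::::::
step 20: :::::::::
::::::^::
:::Z:Z:::
:::Z::Z::
::::ZZ:::
:::::::::
:::::::::
step 21: :::::::::
::::::Z>:
:::Z:Z:::
:::Z::Z::
::::ZZ:::
:::::::::
:::::::::
step 22: :::::::::
::::::ZZ:
:::Z:Z:v:
:::Z::Z::
::::ZZ:::
:::::::::
:::::::::
step 23: :::::::::
::::::ZZ:
:::Z:Z<Z:
:::Z::Z::
::::ZZ:::
:::::::::
:::::::::
step 24: :::::::::
::::::^Z:
:::Z:ZZZ:
:::Z::Z::
::::ZZ:::
:::::::::
:::::::::
step 25: :::::::::
:::::<:Z:
:::Z:ZZZ:
:::Z::Z::
::::ZZ:::
:::::::::
:::::::::
step 26: :::::^:::
:::::Z:Z:
:::Z:ZZZ:
:::Z::Z::
::::ZZ:::
:::::::::
:::::::::
step 27: :::::Z>::
:::::Z:Z:
:::Z:ZZZ:
:::Z::Z::
::::ZZ:::
:::::::::
:::::::::
step 28: :::::ZZ::
:::::ZvZ:
:::Z:ZZZ:
:::Z::Z::
::::ZZ:::
:::::::::
:::::::::
step 29: :::::ZZ::
:::::<ZZ:
:::Z:ZZZ:
:::Z::Z::
::::ZZ:::
:::::::::
:::::::::
step 30: :::::ZZ::
::::::ZZ:
:::Z:vZZ:
:::Z::Z::
::::ZZ:::
:::::::::
:::::::::
step 31: :::::ZZ::
::::::ZZ:
:::Z::>Z:
:::Z::Z::
::::ZZ:::
:::::::::
:::::::::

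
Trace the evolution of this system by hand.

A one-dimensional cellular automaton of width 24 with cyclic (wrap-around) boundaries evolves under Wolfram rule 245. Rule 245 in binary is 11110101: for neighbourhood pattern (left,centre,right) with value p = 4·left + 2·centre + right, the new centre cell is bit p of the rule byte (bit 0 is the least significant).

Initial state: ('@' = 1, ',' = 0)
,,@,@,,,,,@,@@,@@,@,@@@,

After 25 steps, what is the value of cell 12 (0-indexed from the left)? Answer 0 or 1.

step 0: ,,@,@,,,,,@,@@,@@,@,@@@,
step 1: @,@@@@@@@,@@,@@,@@@@,@@@
step 2: @@,@@@@@@@,@@,@@,@@@@,@@
step 3: @@@,@@@@@@@,@@,@@,@@@@,@
step 4: @@@@,@@@@@@@,@@,@@,@@@@,
step 5: ,@@@@,@@@@@@@,@@,@@,@@@@
step 6: @,@@@@,@@@@@@@,@@,@@,@@@
step 7: @@,@@@@,@@@@@@@,@@,@@,@@
step 8: @@@,@@@@,@@@@@@@,@@,@@,@
step 9: @@@@,@@@@,@@@@@@@,@@,@@,
step 10: ,@@@@,@@@@,@@@@@@@,@@,@@
step 11: @,@@@@,@@@@,@@@@@@@,@@,@
step 12: @@,@@@@,@@@@,@@@@@@@,@@,
step 13: ,@@,@@@@,@@@@,@@@@@@@,@@
step 14: @,@@,@@@@,@@@@,@@@@@@@,@
step 15: @@,@@,@@@@,@@@@,@@@@@@@,
step 16: ,@@,@@,@@@@,@@@@,@@@@@@@
step 17: @,@@,@@,@@@@,@@@@,@@@@@@
step 18: @@,@@,@@,@@@@,@@@@,@@@@@
step 19: @@@,@@,@@,@@@@,@@@@,@@@@
step 20: @@@@,@@,@@,@@@@,@@@@,@@@
step 21: @@@@@,@@,@@,@@@@,@@@@,@@
step 22: @@@@@@,@@,@@,@@@@,@@@@,@
step 23: @@@@@@@,@@,@@,@@@@,@@@@,
step 24: ,@@@@@@@,@@,@@,@@@@,@@@@
step 25: @,@@@@@@@,@@,@@,@@@@,@@@

0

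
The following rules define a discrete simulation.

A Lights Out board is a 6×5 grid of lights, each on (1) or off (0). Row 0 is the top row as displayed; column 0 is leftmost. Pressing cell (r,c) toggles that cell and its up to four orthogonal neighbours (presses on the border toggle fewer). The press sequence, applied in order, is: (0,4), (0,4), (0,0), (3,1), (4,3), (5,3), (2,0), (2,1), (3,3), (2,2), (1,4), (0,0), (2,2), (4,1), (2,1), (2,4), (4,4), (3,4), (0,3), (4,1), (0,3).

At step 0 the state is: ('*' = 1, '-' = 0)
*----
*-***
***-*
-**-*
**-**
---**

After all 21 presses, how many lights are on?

0) *----
*-***
***-*
-**-*
**-**
---**
1) *--**
*-**-
***-*
-**-*
**-**
---**
2) *----
*-***
***-*
-**-*
**-**
---**
3) -*---
--***
***-*
-**-*
**-**
---**
4) -*---
--***
*-*-*
*---*
*--**
---**
5) -*---
--***
*-*-*
*--**
*-*--
----*
6) -*---
--***
*-*-*
*--**
*-**-
--**-
7) -*---
*-***
-**-*
---**
*-**-
--**-
8) -*---
*****
*---*
-*-**
*-**-
--**-
9) -*---
*****
*--**
-**--
*-*--
--**-
10) -*---
**-**
***-*
-*---
*-*--
--**-
11) -*--*
**---
***--
-*---
*-*--
--**-
12) *---*
-*---
***--
-*---
*-*--
--**-
13) *---*
-**--
*--*-
-**--
*-*--
--**-
14) *---*
-**--
*--*-
--*--
-*---
-***-
15) *---*
--*--
-***-
-**--
-*---
-***-
16) *---*
--*-*
-**-*
-**-*
-*---
-***-
17) *---*
--*-*
-**-*
-**--
-*-**
-****
18) *---*
--*-*
-**--
-****
-*-*-
-****
19) *-**-
--***
-**--
-****
-*-*-
-****
20) *-**-
--***
-**--
--***
*-**-
--***
21) *---*
--*-*
-**--
--***
*-**-
--***

15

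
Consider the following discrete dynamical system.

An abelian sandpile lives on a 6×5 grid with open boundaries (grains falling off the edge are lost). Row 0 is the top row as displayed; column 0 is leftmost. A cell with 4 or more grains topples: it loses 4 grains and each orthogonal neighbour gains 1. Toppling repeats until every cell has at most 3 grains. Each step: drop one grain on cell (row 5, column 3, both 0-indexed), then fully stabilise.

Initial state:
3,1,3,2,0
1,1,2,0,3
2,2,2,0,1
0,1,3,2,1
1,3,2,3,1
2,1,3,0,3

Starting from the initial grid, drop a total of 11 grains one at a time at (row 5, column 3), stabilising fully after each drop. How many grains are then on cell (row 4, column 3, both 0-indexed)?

0) 3,1,3,2,0
1,1,2,0,3
2,2,2,0,1
0,1,3,2,1
1,3,2,3,1
2,1,3,0,3
1) 3,1,3,2,0
1,1,2,0,3
2,2,2,0,1
0,1,3,2,1
1,3,2,3,1
2,1,3,1,3
2) 3,1,3,2,0
1,1,2,0,3
2,2,2,0,1
0,1,3,2,1
1,3,2,3,1
2,1,3,2,3
3) 3,1,3,2,0
1,1,2,0,3
2,2,2,0,1
0,1,3,2,1
1,3,2,3,1
2,1,3,3,3
4) 3,1,3,2,0
1,1,2,0,3
2,2,3,1,1
0,3,1,0,2
2,0,2,2,3
2,3,1,3,0
5) 3,1,3,2,0
1,1,2,0,3
2,2,3,1,1
0,3,1,0,2
2,0,2,3,3
2,3,2,0,1
6) 3,1,3,2,0
1,1,2,0,3
2,2,3,1,1
0,3,1,0,2
2,0,2,3,3
2,3,2,1,1
7) 3,1,3,2,0
1,1,2,0,3
2,2,3,1,1
0,3,1,0,2
2,0,2,3,3
2,3,2,2,1
8) 3,1,3,2,0
1,1,2,0,3
2,2,3,1,1
0,3,1,0,2
2,0,2,3,3
2,3,2,3,1
9) 3,1,3,2,0
1,1,2,0,3
2,2,3,1,1
0,3,1,1,3
2,0,3,1,0
2,3,3,1,3
10) 3,1,3,2,0
1,1,2,0,3
2,2,3,1,1
0,3,1,1,3
2,0,3,1,0
2,3,3,2,3
11) 3,1,3,2,0
1,1,2,0,3
2,2,3,1,1
0,3,1,1,3
2,0,3,1,0
2,3,3,3,3

1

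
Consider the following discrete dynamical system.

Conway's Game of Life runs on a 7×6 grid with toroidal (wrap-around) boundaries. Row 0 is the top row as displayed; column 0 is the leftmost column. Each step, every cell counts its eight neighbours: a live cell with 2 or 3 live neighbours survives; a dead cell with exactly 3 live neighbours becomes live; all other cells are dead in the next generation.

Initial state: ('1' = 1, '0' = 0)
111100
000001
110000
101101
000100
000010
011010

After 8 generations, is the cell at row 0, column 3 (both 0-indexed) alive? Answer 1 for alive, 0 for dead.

t=0: 111100
000001
110000
101101
000100
000010
011010
t=1: 100111
000001
011010
101111
001101
001010
100011
t=2: 000100
011000
011000
100000
100000
111000
110000
t=3: 100000
010100
101000
100000
100001
001001
100000
t=4: 110000
111000
101000
100000
110001
010001
110001
t=5: 000000
001001
101001
000000
010001
001010
001001
t=6: 000000
110001
110001
010001
000000
111111
000100
t=7: 100000
010001
001010
010001
000100
111111
110101
t=8: 001010
110001
011011
001110
000100
000000
000100

0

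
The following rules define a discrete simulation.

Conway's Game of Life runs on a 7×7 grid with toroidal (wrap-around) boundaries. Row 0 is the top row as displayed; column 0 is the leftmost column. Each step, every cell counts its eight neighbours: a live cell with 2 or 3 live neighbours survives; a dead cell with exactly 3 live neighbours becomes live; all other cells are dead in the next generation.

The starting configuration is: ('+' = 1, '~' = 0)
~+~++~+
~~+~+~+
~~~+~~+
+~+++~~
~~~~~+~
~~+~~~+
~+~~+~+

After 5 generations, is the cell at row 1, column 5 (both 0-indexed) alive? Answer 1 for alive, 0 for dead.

gen 0: ~+~++~+
~~+~+~+
~~~+~~+
+~+++~~
~~~~~+~
~~+~~~+
~+~~+~+
gen 1: ~+~~+~+
~~+~+~+
++~~~~+
~~+++++
~++~+++
+~~~~~+
~+~~+~+
gen 2: ~++~+~+
~~++~~+
~+~~~~~
~~~~~~~
~++~~~~
~~+++~~
~+~~~~+
gen 3: ~+~~~~+
~~~+~+~
~~+~~~~
~++~~~~
~++~~~~
+~~+~~~
~+~~+~~
gen 4: +~+~++~
~~+~~~~
~+++~~~
~~~+~~~
+~~+~~~
+~~+~~~
~++~~~~
gen 5: ~~+~~~~
~~~~+~~
~+~+~~~
~+~++~~
~~+++~~
+~~+~~~
+~+~+~+

0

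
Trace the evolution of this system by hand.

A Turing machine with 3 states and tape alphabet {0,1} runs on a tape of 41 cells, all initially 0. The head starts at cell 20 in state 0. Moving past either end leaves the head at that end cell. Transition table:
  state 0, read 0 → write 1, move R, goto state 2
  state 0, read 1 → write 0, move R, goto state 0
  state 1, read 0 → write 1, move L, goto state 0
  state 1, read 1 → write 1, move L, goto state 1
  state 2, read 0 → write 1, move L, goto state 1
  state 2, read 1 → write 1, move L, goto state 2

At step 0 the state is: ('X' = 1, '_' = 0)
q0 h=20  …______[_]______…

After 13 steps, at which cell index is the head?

13

t=0: q0 h=20  …______[_]______…
t=1: q2 h=21  …_____X[_]______…
t=2: q1 h=20  …______[X]X_____…
t=3: q1 h=19  …______[_]XX____…
t=4: q0 h=18  …______[_]XXX___…
t=5: q2 h=19  …_____X[X]XX____…
t=6: q2 h=18  …______[X]XXX___…
t=7: q2 h=17  …______[_]XXXX__…
t=8: q1 h=16  …______[_]XXXXX_…
t=9: q0 h=15  …______[_]XXXXXX…
t=10: q2 h=16  …_____X[X]XXXXX_…
t=11: q2 h=15  …______[X]XXXXXX…
t=12: q2 h=14  …______[_]XXXXXX…
t=13: q1 h=13  …______[_]XXXXXX…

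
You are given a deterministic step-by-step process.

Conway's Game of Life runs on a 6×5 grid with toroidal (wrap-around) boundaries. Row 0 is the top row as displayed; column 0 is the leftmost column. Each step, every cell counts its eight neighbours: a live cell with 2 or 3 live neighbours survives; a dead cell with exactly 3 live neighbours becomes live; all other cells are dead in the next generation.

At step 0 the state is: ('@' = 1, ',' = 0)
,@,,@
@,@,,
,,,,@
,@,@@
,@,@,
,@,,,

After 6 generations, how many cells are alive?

7

step 0: ,@,,@
@,@,,
,,,,@
,@,@@
,@,@,
,@,,,
step 1: ,@@,,
@@,@@
,@@,@
,,,@@
,@,@@
,@,,,
step 2: ,,,@@
,,,,@
,@,,,
,@,,,
,,,@@
,@,@,
step 3: @,@@@
@,,@@
@,,,,
@,@,,
@,,@@
@,,,,
step 4: ,,@,,
,,@,,
@,,@,
@,,@,
@,,@,
,,@,,
step 5: ,@@@,
,@@@,
,@@@,
@@@@,
,@@@,
,@@@,
step 6: @,,,@
@,,,@
,,,,,
@,,,,
,,,,,
@,,,@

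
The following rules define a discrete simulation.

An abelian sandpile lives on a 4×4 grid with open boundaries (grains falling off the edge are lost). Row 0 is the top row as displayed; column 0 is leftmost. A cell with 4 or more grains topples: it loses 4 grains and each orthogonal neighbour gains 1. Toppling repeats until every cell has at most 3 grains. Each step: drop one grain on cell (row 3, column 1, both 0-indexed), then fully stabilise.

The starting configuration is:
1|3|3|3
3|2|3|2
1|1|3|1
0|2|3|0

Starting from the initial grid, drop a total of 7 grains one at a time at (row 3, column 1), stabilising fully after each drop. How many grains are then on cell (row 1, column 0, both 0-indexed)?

0

t=0: 1|3|3|3
3|2|3|2
1|1|3|1
0|2|3|0
t=1: 1|3|3|3
3|2|3|2
1|1|3|1
0|3|3|0
t=2: 3|1|2|1
0|2|3|0
3|0|2|3
1|2|1|1
t=3: 3|1|2|1
0|2|3|0
3|0|2|3
1|3|1|1
t=4: 3|1|2|1
0|2|3|0
3|1|2|3
2|0|2|1
t=5: 3|1|2|1
0|2|3|0
3|1|2|3
2|1|2|1
t=6: 3|1|2|1
0|2|3|0
3|1|2|3
2|2|2|1
t=7: 3|1|2|1
0|2|3|0
3|1|2|3
2|3|2|1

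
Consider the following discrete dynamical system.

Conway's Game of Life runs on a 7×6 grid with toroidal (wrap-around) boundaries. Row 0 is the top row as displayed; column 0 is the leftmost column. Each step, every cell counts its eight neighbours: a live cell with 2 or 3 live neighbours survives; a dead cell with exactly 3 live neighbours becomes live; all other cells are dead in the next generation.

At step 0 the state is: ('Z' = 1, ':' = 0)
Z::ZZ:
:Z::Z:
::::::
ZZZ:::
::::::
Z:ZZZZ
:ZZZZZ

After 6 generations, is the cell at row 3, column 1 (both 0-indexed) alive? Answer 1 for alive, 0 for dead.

[0] Z::ZZ:
:Z::Z:
::::::
ZZZ:::
::::::
Z:ZZZZ
:ZZZZZ
[1] Z:::::
:::ZZZ
Z:Z:::
:Z::::
::::Z:
Z:::::
::::::
[2] ::::ZZ
ZZ:ZZZ
ZZZZZZ
:Z::::
::::::
::::::
::::::
[3] :::Z::
::::::
::::::
:Z:ZZZ
::::::
::::::
::::::
[4] ::::::
::::::
::::Z:
::::Z:
::::Z:
::::::
::::::
[5] ::::::
::::::
::::::
:::ZZZ
::::::
::::::
::::::
[6] ::::::
::::::
::::Z:
::::Z:
::::Z:
::::::
::::::

0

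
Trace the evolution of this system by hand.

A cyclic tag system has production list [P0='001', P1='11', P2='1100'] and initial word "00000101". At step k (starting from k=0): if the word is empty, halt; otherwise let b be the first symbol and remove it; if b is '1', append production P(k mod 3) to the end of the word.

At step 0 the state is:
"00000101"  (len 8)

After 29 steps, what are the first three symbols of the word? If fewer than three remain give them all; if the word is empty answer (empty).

[0] "00000101"  (len 8)
[1] "0000101"  (len 7)
[2] "000101"  (len 6)
[3] "00101"  (len 5)
[4] "0101"  (len 4)
[5] "101"  (len 3)
[6] "011100"  (len 6)
[7] "11100"  (len 5)
[8] "110011"  (len 6)
[9] "100111100"  (len 9)
[10] "00111100001"  (len 11)
[11] "0111100001"  (len 10)
[12] "111100001"  (len 9)
[13] "11100001001"  (len 11)
[14] "110000100111"  (len 12)
[15] "100001001111100"  (len 15)
[16] "00001001111100001"  (len 17)
[17] "0001001111100001"  (len 16)
[18] "001001111100001"  (len 15)
[19] "01001111100001"  (len 14)
[20] "1001111100001"  (len 13)
[21] "0011111000011100"  (len 16)
[22] "011111000011100"  (len 15)
[23] "11111000011100"  (len 14)
[24] "11110000111001100"  (len 17)
[25] "1110000111001100001"  (len 19)
[26] "11000011100110000111"  (len 20)
[27] "10000111001100001111100"  (len 23)
[28] "0000111001100001111100001"  (len 25)
[29] "000111001100001111100001"  (len 24)

000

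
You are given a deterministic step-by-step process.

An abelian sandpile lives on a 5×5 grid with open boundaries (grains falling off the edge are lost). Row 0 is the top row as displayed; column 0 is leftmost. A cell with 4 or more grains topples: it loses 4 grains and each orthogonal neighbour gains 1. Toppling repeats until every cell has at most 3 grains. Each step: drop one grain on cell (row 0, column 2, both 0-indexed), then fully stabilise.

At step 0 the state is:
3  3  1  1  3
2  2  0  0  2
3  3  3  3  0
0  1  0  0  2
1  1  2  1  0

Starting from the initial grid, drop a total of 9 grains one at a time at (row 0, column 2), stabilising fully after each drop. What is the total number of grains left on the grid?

0) 3  3  1  1  3
2  2  0  0  2
3  3  3  3  0
0  1  0  0  2
1  1  2  1  0
1) 3  3  2  1  3
2  2  0  0  2
3  3  3  3  0
0  1  0  0  2
1  1  2  1  0
2) 3  3  3  1  3
2  2  0  0  2
3  3  3  3  0
0  1  0  0  2
1  1  2  1  0
3) 0  1  1  2  3
3  3  1  0  2
3  3  3  3  0
0  1  0  0  2
1  1  2  1  0
4) 0  1  2  2  3
3  3  1  0  2
3  3  3  3  0
0  1  0  0  2
1  1  2  1  0
5) 0  1  3  2  3
3  3  1  0  2
3  3  3  3  0
0  1  0  0  2
1  1  2  1  0
6) 0  2  0  3  3
3  3  2  0  2
3  3  3  3  0
0  1  0  0  2
1  1  2  1  0
7) 0  2  1  3  3
3  3  2  0  2
3  3  3  3  0
0  1  0  0  2
1  1  2  1  0
8) 0  2  2  3  3
3  3  2  0  2
3  3  3  3  0
0  1  0  0  2
1  1  2  1  0
9) 0  2  3  3  3
3  3  2  0  2
3  3  3  3  0
0  1  0  0  2
1  1  2  1  0

41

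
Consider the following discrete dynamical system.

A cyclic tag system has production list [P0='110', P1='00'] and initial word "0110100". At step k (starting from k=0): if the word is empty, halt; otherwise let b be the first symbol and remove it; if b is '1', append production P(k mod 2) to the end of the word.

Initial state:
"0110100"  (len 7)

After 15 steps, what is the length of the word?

gen 0: "0110100"  (len 7)
gen 1: "110100"  (len 6)
gen 2: "1010000"  (len 7)
gen 3: "010000110"  (len 9)
gen 4: "10000110"  (len 8)
gen 5: "0000110110"  (len 10)
gen 6: "000110110"  (len 9)
gen 7: "00110110"  (len 8)
gen 8: "0110110"  (len 7)
gen 9: "110110"  (len 6)
gen 10: "1011000"  (len 7)
gen 11: "011000110"  (len 9)
gen 12: "11000110"  (len 8)
gen 13: "1000110110"  (len 10)
gen 14: "00011011000"  (len 11)
gen 15: "0011011000"  (len 10)

10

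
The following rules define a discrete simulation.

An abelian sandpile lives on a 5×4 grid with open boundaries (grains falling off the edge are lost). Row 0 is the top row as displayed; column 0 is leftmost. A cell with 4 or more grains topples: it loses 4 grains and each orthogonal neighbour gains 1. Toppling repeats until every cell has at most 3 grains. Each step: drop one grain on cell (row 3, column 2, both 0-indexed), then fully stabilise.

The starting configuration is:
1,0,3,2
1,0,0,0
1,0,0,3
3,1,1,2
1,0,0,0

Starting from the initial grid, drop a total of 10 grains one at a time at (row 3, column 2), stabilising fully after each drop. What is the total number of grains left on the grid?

0) 1,0,3,2
1,0,0,0
1,0,0,3
3,1,1,2
1,0,0,0
1) 1,0,3,2
1,0,0,0
1,0,0,3
3,1,2,2
1,0,0,0
2) 1,0,3,2
1,0,0,0
1,0,0,3
3,1,3,2
1,0,0,0
3) 1,0,3,2
1,0,0,0
1,0,1,3
3,2,0,3
1,0,1,0
4) 1,0,3,2
1,0,0,0
1,0,1,3
3,2,1,3
1,0,1,0
5) 1,0,3,2
1,0,0,0
1,0,1,3
3,2,2,3
1,0,1,0
6) 1,0,3,2
1,0,0,0
1,0,1,3
3,2,3,3
1,0,1,0
7) 1,0,3,2
1,0,0,1
1,0,3,0
3,3,1,1
1,0,2,1
8) 1,0,3,2
1,0,0,1
1,0,3,0
3,3,2,1
1,0,2,1
9) 1,0,3,2
1,0,0,1
1,0,3,0
3,3,3,1
1,0,2,1
10) 1,0,3,2
1,0,1,1
2,2,0,1
0,1,2,2
2,1,3,1

26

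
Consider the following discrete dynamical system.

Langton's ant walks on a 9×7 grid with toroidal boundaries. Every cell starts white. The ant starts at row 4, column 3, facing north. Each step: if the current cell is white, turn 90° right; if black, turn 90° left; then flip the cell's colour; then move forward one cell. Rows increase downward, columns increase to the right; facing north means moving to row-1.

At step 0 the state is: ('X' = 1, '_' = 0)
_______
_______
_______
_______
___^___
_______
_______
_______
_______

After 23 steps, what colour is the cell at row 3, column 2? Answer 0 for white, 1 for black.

1

gen 0: _______
_______
_______
_______
___^___
_______
_______
_______
_______
gen 1: _______
_______
_______
_______
___X>__
_______
_______
_______
_______
gen 2: _______
_______
_______
_______
___XX__
____v__
_______
_______
_______
gen 3: _______
_______
_______
_______
___XX__
___<X__
_______
_______
_______
gen 4: _______
_______
_______
_______
___^X__
___XX__
_______
_______
_______
gen 5: _______
_______
_______
_______
__<_X__
___XX__
_______
_______
_______
gen 6: _______
_______
_______
__^____
__X_X__
___XX__
_______
_______
_______
gen 7: _______
_______
_______
__X>___
__X_X__
___XX__
_______
_______
_______
gen 8: _______
_______
_______
__XX___
__XvX__
___XX__
_______
_______
_______
gen 9: _______
_______
_______
__XX___
__<XX__
___XX__
_______
_______
_______
gen 10: _______
_______
_______
__XX___
___XX__
__vXX__
_______
_______
_______
gen 11: _______
_______
_______
__XX___
___XX__
_<XXX__
_______
_______
_______
gen 12: _______
_______
_______
__XX___
_^_XX__
_XXXX__
_______
_______
_______
gen 13: _______
_______
_______
__XX___
_X>XX__
_XXXX__
_______
_______
_______
gen 14: _______
_______
_______
__XX___
_XXXX__
_XvXX__
_______
_______
_______
gen 15: _______
_______
_______
__XX___
_XXXX__
_X_>X__
_______
_______
_______
gen 16: _______
_______
_______
__XX___
_XX^X__
_X__X__
_______
_______
_______
gen 17: _______
_______
_______
__XX___
_X<_X__
_X__X__
_______
_______
_______
gen 18: _______
_______
_______
__XX___
_X__X__
_Xv_X__
_______
_______
_______
gen 19: _______
_______
_______
__XX___
_X__X__
_<X_X__
_______
_______
_______
gen 20: _______
_______
_______
__XX___
_X__X__
__X_X__
_v_____
_______
_______
gen 21: _______
_______
_______
__XX___
_X__X__
__X_X__
<X_____
_______
_______
gen 22: _______
_______
_______
__XX___
_X__X__
^_X_X__
XX_____
_______
_______
gen 23: _______
_______
_______
__XX___
_X__X__
X>X_X__
XX_____
_______
_______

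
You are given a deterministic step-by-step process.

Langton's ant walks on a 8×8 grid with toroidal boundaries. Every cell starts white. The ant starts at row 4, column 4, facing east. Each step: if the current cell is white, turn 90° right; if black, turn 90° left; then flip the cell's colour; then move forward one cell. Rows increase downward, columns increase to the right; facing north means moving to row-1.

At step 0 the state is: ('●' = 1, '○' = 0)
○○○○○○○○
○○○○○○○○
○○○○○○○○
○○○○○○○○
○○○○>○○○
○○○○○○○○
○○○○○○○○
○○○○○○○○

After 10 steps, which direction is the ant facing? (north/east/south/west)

step 0: ○○○○○○○○
○○○○○○○○
○○○○○○○○
○○○○○○○○
○○○○>○○○
○○○○○○○○
○○○○○○○○
○○○○○○○○
step 1: ○○○○○○○○
○○○○○○○○
○○○○○○○○
○○○○○○○○
○○○○●○○○
○○○○v○○○
○○○○○○○○
○○○○○○○○
step 2: ○○○○○○○○
○○○○○○○○
○○○○○○○○
○○○○○○○○
○○○○●○○○
○○○<●○○○
○○○○○○○○
○○○○○○○○
step 3: ○○○○○○○○
○○○○○○○○
○○○○○○○○
○○○○○○○○
○○○^●○○○
○○○●●○○○
○○○○○○○○
○○○○○○○○
step 4: ○○○○○○○○
○○○○○○○○
○○○○○○○○
○○○○○○○○
○○○●>○○○
○○○●●○○○
○○○○○○○○
○○○○○○○○
step 5: ○○○○○○○○
○○○○○○○○
○○○○○○○○
○○○○^○○○
○○○●○○○○
○○○●●○○○
○○○○○○○○
○○○○○○○○
step 6: ○○○○○○○○
○○○○○○○○
○○○○○○○○
○○○○●>○○
○○○●○○○○
○○○●●○○○
○○○○○○○○
○○○○○○○○
step 7: ○○○○○○○○
○○○○○○○○
○○○○○○○○
○○○○●●○○
○○○●○v○○
○○○●●○○○
○○○○○○○○
○○○○○○○○
step 8: ○○○○○○○○
○○○○○○○○
○○○○○○○○
○○○○●●○○
○○○●<●○○
○○○●●○○○
○○○○○○○○
○○○○○○○○
step 9: ○○○○○○○○
○○○○○○○○
○○○○○○○○
○○○○^●○○
○○○●●●○○
○○○●●○○○
○○○○○○○○
○○○○○○○○
step 10: ○○○○○○○○
○○○○○○○○
○○○○○○○○
○○○<○●○○
○○○●●●○○
○○○●●○○○
○○○○○○○○
○○○○○○○○

west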